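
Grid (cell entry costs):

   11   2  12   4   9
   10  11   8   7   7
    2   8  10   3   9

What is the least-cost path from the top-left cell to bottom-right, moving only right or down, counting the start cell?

Path [0,0] [0,1] [0,2] [0,3] [1,3] [2,3] [2,4]: 11 + 2 + 12 + 4 + 7 + 3 + 9 = 48.
For comparison, the top-then-right route costs 54.

48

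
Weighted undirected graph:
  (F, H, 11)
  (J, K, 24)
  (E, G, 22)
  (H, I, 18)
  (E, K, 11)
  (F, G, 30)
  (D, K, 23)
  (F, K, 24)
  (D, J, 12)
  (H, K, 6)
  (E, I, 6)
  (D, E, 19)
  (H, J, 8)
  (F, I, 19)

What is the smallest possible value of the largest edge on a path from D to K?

Checking several routes:
D → J → H → K: max(12, 8, 6) = 12
D → E → I → H → K: max(19, 6, 18, 6) = 19
D → J → H → I → E → K: max(12, 8, 18, 6, 11) = 18
D → E → I → F → H → K: max(19, 6, 19, 11, 6) = 19
D → J → H → F → I → E → K: max(12, 8, 11, 19, 6, 11) = 19
D → E → K: max(19, 11) = 19
Best route has worst link 12.

12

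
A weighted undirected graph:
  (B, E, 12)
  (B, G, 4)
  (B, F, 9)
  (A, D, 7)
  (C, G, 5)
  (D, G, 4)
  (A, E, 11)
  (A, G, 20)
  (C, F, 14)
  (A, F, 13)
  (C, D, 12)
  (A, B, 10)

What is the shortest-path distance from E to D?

18

Checking several routes:
E -> A -> B -> G -> D: 11 + 10 + 4 + 4 = 29
E -> B -> G -> D: 12 + 4 + 4 = 20
E -> B -> A -> D: 12 + 10 + 7 = 29
E -> A -> D: 11 + 7 = 18
E -> B -> G -> C -> D: 12 + 4 + 5 + 12 = 33
The minimum is 18.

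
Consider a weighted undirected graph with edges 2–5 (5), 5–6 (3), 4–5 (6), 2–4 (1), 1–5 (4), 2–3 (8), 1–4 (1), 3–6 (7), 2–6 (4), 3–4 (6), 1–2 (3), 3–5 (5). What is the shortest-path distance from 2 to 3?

7

Checking several routes:
2→6→3: 4 + 7 = 11
2→5→3: 5 + 5 = 10
2→3: 8
2→4→1→5→3: 1 + 1 + 4 + 5 = 11
2→1→4→3: 3 + 1 + 6 = 10
2→4→3: 1 + 6 = 7
Shortest: 7.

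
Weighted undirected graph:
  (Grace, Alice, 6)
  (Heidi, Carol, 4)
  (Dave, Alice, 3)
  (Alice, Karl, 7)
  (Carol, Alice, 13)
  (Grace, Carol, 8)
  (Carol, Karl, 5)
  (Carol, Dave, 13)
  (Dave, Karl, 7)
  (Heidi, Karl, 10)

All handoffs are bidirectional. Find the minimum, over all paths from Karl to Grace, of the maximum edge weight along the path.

A few of the Karl→Grace routes:
Karl -> Dave -> Alice -> Grace: max(7, 3, 6) = 7
Karl -> Carol -> Grace: max(5, 8) = 8
Karl -> Alice -> Grace: max(7, 6) = 7
Karl -> Heidi -> Carol -> Grace: max(10, 4, 8) = 10
The minimum achievable maximum is 7.

7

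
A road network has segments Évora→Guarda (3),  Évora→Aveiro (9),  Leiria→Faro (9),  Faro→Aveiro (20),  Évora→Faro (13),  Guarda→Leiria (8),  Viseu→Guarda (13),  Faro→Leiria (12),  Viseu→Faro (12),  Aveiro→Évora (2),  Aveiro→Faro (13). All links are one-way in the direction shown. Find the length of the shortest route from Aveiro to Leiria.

13

Routes from Aveiro to Leiria:
Aveiro -> Évora -> Guarda -> Leiria: 2 + 3 + 8 = 13
Aveiro -> Faro -> Leiria: 13 + 12 = 25
Aveiro -> Évora -> Faro -> Leiria: 2 + 13 + 12 = 27
The minimum is 13.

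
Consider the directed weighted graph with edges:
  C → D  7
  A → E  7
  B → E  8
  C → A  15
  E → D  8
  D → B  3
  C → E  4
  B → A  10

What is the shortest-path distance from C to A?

15

Paths from C to A:
C→E→D→B→A: 4 + 8 + 3 + 10 = 25
C→D→B→A: 7 + 3 + 10 = 20
C→A: 15
Best route has total 15.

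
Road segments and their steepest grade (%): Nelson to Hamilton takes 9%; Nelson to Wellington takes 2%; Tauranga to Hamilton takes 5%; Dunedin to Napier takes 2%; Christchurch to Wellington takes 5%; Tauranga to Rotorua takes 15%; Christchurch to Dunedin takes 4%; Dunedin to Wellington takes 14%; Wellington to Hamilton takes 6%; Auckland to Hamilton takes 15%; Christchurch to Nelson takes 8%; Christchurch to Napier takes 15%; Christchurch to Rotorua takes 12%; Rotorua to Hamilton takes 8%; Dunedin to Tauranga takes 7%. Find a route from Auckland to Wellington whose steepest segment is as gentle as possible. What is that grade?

15

Some routes from Auckland to Wellington:
Auckland-Hamilton-Tauranga-Rotorua-Christchurch-Napier-Dunedin-Wellington: max(15, 5, 15, 12, 15, 2, 14) = 15
Auckland-Hamilton-Tauranga-Rotorua-Christchurch-Dunedin-Wellington: max(15, 5, 15, 12, 4, 14) = 15
Auckland-Hamilton-Tauranga-Rotorua-Christchurch-Wellington: max(15, 5, 15, 12, 5) = 15
The minimum achievable maximum is 15%.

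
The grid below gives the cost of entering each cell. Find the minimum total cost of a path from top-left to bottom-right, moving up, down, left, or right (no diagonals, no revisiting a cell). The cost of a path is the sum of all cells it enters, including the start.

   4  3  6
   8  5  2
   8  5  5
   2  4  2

Take [0,0] -> [0,1] -> [1,1] -> [1,2] -> [2,2] -> [3,2] for a total of 4 + 3 + 5 + 2 + 5 + 2 = 21.

21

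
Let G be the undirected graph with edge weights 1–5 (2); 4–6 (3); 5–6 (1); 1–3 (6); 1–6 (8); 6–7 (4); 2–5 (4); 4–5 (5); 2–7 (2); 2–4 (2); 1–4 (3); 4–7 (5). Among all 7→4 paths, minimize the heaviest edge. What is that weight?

Comparing a few candidate routes:
7 → 6 → 4: max(4, 3) = 4
7 → 6 → 5 → 1 → 4: max(4, 1, 2, 3) = 4
7 → 2 → 5 → 6 → 4: max(2, 4, 1, 3) = 4
7 → 6 → 5 → 2 → 4: max(4, 1, 4, 2) = 4
7 → 2 → 4: max(2, 2) = 2
The minimum achievable maximum is 2.

2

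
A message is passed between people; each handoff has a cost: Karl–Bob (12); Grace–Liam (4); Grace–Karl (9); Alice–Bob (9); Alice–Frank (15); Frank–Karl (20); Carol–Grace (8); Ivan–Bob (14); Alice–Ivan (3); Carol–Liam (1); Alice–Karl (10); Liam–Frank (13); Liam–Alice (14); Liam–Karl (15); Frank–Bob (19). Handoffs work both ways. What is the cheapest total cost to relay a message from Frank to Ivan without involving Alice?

33

A few of the Frank→Ivan routes:
Frank - Liam - Karl - Bob - Ivan: 13 + 15 + 12 + 14 = 54
Frank - Bob - Ivan: 19 + 14 = 33
Frank - Liam - Grace - Karl - Bob - Ivan: 13 + 4 + 9 + 12 + 14 = 52
Frank - Karl - Bob - Ivan: 20 + 12 + 14 = 46
Best route has total 33.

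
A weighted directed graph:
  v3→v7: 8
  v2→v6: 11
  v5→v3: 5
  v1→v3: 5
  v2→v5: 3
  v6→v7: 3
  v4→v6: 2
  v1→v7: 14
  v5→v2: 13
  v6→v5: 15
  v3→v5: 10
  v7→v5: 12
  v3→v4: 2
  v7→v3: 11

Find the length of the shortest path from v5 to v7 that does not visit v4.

Candidate routes:
v5 -> v2 -> v6 -> v7: 13 + 11 + 3 = 27
v5 -> v3 -> v7: 5 + 8 = 13
Best route has total 13.

13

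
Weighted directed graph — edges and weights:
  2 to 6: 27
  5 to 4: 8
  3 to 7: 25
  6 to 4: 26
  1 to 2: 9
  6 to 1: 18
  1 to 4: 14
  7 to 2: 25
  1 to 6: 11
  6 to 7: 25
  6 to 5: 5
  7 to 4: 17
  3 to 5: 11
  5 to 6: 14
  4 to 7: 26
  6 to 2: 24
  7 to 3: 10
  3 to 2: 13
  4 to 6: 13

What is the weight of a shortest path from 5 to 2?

38

Some routes from 5 to 2:
5→6→2: 14 + 24 = 38
5→4→7→3→2: 8 + 26 + 10 + 13 = 57
5→4→6→1→2: 8 + 13 + 18 + 9 = 48
5→4→7→2: 8 + 26 + 25 = 59
5→6→1→2: 14 + 18 + 9 = 41
5→4→6→2: 8 + 13 + 24 = 45
Best route has total 38.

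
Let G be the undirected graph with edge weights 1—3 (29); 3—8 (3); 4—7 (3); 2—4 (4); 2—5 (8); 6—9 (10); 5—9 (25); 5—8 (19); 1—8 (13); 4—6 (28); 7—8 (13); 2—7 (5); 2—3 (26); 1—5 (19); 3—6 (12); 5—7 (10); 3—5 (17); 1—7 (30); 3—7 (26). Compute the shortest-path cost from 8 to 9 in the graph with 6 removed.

A few of the 8→9 routes:
8 → 7 → 2 → 5 → 9: 13 + 5 + 8 + 25 = 51
8 → 7 → 4 → 2 → 5 → 9: 13 + 3 + 4 + 8 + 25 = 53
8 → 5 → 9: 19 + 25 = 44
8 → 7 → 5 → 9: 13 + 10 + 25 = 48
8 → 3 → 5 → 9: 3 + 17 + 25 = 45
8 → 1 → 5 → 9: 13 + 19 + 25 = 57
Shortest: 44.

44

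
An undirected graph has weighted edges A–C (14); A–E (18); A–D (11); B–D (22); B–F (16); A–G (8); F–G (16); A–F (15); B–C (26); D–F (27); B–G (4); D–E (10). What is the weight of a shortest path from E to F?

Checking several routes:
E-A-F: 18 + 15 = 33
E-D-A-F: 10 + 11 + 15 = 36
E-D-F: 10 + 27 = 37
The minimum is 33.

33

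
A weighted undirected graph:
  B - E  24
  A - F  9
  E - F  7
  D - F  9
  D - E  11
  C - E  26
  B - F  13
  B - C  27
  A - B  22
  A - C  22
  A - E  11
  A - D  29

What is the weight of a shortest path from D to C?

Comparing a few candidate routes:
D→F→B→C: 9 + 13 + 27 = 49
D→F→A→C: 9 + 9 + 22 = 40
D→E→A→C: 11 + 11 + 22 = 44
D→F→E→C: 9 + 7 + 26 = 42
D→E→C: 11 + 26 = 37
Best route has total 37.

37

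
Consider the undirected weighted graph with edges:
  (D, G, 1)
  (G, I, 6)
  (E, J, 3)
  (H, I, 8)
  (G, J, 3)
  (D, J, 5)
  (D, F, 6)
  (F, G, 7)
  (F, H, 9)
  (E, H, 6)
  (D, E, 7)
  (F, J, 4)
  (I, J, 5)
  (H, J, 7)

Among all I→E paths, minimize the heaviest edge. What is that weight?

A few of the I→E routes:
I → G → D → F → J → E: max(6, 1, 6, 4, 3) = 6
I → G → D → J → E: max(6, 1, 5, 3) = 6
I → J → E: max(5, 3) = 5
The minimum achievable maximum is 5.

5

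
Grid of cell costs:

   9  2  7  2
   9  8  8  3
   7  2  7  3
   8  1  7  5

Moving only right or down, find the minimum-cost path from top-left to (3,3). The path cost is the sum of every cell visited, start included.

Path (0,0) → (0,1) → (0,2) → (0,3) → (1,3) → (2,3) → (3,3): 9 + 2 + 7 + 2 + 3 + 3 + 5 = 31.

31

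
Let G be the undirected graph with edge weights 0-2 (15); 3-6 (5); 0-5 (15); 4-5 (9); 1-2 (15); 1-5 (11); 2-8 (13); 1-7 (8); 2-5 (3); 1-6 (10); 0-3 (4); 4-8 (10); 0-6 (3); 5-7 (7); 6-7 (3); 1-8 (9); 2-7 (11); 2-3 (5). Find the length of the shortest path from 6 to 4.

Some routes from 6 to 4:
6 → 0 → 3 → 2 → 5 → 4: 3 + 4 + 5 + 3 + 9 = 24
6 → 0 → 5 → 4: 3 + 15 + 9 = 27
6 → 1 → 8 → 4: 10 + 9 + 10 = 29
6 → 7 → 2 → 5 → 4: 3 + 11 + 3 + 9 = 26
6 → 3 → 2 → 5 → 4: 5 + 5 + 3 + 9 = 22
6 → 7 → 5 → 4: 3 + 7 + 9 = 19
Shortest: 19.

19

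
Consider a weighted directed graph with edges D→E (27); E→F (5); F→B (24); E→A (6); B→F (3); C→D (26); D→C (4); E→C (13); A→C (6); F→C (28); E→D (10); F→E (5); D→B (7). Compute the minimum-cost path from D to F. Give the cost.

10

Candidate routes:
D→E→F: 27 + 5 = 32
D→B→F: 7 + 3 = 10
The minimum is 10.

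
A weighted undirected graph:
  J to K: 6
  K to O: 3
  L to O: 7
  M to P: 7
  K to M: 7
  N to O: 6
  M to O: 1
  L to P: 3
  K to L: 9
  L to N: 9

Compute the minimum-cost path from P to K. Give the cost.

11

Some routes from P to K:
P-L-K: 3 + 9 = 12
P-M-K: 7 + 7 = 14
P-L-N-O-K: 3 + 9 + 6 + 3 = 21
P-L-O-K: 3 + 7 + 3 = 13
P-M-O-K: 7 + 1 + 3 = 11
P-L-O-M-K: 3 + 7 + 1 + 7 = 18
The minimum is 11.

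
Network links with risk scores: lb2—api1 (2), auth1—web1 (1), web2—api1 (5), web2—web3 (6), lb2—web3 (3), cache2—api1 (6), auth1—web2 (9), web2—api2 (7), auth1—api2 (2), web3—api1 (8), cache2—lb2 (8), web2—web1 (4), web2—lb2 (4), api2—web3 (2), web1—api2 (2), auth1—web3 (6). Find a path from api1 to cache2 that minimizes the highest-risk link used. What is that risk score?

6

Some routes from api1 to cache2:
api1 → web3 → api2 → auth1 → web1 → web2 → lb2 → cache2: max(8, 2, 2, 1, 4, 4, 8) = 8
api1 → web3 → api2 → web1 → web2 → lb2 → cache2: max(8, 2, 2, 4, 4, 8) = 8
api1 → cache2: max(6) = 6
api1 → web3 → api2 → web2 → lb2 → cache2: max(8, 2, 7, 4, 8) = 8
The minimum achievable maximum is 6.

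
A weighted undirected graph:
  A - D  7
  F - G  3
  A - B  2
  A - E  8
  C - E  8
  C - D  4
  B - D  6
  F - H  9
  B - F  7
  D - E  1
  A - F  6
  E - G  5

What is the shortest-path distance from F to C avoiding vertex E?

17

Routes from F to C avoiding E:
F -> A -> B -> D -> C: 6 + 2 + 6 + 4 = 18
F -> B -> D -> C: 7 + 6 + 4 = 17
F -> A -> D -> C: 6 + 7 + 4 = 17
F -> B -> A -> D -> C: 7 + 2 + 7 + 4 = 20
Shortest: 17.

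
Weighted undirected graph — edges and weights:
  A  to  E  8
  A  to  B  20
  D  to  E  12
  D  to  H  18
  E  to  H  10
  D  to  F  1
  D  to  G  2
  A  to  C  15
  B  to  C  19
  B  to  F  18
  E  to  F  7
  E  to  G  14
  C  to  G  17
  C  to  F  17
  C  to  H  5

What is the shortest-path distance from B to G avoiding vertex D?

36

Some routes from B to G avoiding D:
B→C→H→E→G: 19 + 5 + 10 + 14 = 48
B→C→G: 19 + 17 = 36
B→A→E→G: 20 + 8 + 14 = 42
B→F→E→G: 18 + 7 + 14 = 39
B→A→C→G: 20 + 15 + 17 = 52
Best route has total 36.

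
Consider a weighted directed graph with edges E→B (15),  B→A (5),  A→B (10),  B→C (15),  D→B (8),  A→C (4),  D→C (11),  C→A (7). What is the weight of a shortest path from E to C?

24

Routes from E to C:
E → B → C: 15 + 15 = 30
E → B → A → C: 15 + 5 + 4 = 24
Shortest: 24.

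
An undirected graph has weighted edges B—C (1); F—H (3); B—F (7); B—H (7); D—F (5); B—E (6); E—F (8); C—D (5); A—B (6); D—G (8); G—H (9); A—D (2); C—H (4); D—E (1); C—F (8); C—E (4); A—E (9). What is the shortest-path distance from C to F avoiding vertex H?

A few of the C→F routes:
C → E → F: 4 + 8 = 12
C → E → D → F: 4 + 1 + 5 = 10
C → B → F: 1 + 7 = 8
C → D → F: 5 + 5 = 10
C → F: 8
Shortest: 8.

8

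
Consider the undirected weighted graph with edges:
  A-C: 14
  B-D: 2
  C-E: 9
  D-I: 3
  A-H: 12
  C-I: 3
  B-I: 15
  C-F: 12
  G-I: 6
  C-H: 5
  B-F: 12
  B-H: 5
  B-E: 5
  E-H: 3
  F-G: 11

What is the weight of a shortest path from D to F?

14

Some routes from D to F:
D→B→F: 2 + 12 = 14
D→B→H→C→F: 2 + 5 + 5 + 12 = 24
D→I→C→F: 3 + 3 + 12 = 18
D→I→G→F: 3 + 6 + 11 = 20
Shortest: 14.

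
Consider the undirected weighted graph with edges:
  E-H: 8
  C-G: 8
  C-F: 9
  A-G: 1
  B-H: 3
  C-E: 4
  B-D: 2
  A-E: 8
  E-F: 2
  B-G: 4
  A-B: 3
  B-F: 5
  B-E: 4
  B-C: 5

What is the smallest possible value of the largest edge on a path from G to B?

3

Some routes from G to B:
G → A → E → H → B: max(1, 8, 8, 3) = 8
G → A → B: max(1, 3) = 3
G → A → E → B: max(1, 8, 4) = 8
G → A → E → C → B: max(1, 8, 4, 5) = 8
G → B: max(4) = 4
G → A → E → F → B: max(1, 8, 2, 5) = 8
The minimum achievable maximum is 3.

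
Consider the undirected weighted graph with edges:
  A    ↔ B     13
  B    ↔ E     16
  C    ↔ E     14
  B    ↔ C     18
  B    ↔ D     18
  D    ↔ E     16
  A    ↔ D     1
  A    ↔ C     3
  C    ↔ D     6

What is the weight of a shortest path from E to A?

17

Some routes from E to A:
E -> B -> A: 16 + 13 = 29
E -> C -> D -> A: 14 + 6 + 1 = 21
E -> C -> A: 14 + 3 = 17
E -> D -> C -> A: 16 + 6 + 3 = 25
E -> D -> A: 16 + 1 = 17
The minimum is 17.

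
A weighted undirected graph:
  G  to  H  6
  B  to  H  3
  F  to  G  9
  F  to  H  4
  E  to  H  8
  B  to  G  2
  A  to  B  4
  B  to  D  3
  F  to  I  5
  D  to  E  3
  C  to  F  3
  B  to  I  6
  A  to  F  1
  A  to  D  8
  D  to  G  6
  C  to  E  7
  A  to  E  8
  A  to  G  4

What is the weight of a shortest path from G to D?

5

A few of the G→D routes:
G→A→B→D: 4 + 4 + 3 = 11
G→D: 6
G→B→D: 2 + 3 = 5
G→H→B→D: 6 + 3 + 3 = 12
Shortest: 5.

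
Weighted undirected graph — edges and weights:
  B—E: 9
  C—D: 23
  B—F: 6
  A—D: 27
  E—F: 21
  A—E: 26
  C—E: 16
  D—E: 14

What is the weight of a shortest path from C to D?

23

Paths from C to D:
C -> D: 23
C -> E -> A -> D: 16 + 26 + 27 = 69
C -> E -> D: 16 + 14 = 30
The minimum is 23.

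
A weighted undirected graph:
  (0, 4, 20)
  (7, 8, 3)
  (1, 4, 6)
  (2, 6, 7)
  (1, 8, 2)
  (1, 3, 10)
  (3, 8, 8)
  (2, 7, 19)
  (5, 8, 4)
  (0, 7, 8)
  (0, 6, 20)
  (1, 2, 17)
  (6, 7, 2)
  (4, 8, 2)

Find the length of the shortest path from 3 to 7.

Comparing a few candidate routes:
3 → 8 → 7: 8 + 3 = 11
3 → 1 → 8 → 7: 10 + 2 + 3 = 15
3 → 8 → 4 → 0 → 7: 8 + 2 + 20 + 8 = 38
3 → 1 → 2 → 6 → 7: 10 + 17 + 7 + 2 = 36
3 → 8 → 1 → 2 → 6 → 7: 8 + 2 + 17 + 7 + 2 = 36
3 → 1 → 4 → 8 → 7: 10 + 6 + 2 + 3 = 21
Shortest: 11.

11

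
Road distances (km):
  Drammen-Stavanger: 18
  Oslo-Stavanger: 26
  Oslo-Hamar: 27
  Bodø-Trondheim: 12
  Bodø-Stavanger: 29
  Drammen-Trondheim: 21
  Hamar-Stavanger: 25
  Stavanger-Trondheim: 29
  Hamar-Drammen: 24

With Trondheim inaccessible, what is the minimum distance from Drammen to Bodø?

Paths from Drammen to Bodø avoiding Trondheim:
Drammen -> Hamar -> Oslo -> Stavanger -> Bodø: 24 + 27 + 26 + 29 = 106
Drammen -> Hamar -> Stavanger -> Bodø: 24 + 25 + 29 = 78
Drammen -> Stavanger -> Bodø: 18 + 29 = 47
Best route has total 47 km.

47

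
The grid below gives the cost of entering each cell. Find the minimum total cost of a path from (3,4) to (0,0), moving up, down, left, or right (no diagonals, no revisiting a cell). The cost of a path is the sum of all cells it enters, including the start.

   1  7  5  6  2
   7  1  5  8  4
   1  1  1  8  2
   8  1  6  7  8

29

Best path: r3c4 → r2c4 → r2c3 → r2c2 → r2c1 → r1c1 → r0c1 → r0c0
Cost: 8 + 2 + 8 + 1 + 1 + 1 + 7 + 1 = 29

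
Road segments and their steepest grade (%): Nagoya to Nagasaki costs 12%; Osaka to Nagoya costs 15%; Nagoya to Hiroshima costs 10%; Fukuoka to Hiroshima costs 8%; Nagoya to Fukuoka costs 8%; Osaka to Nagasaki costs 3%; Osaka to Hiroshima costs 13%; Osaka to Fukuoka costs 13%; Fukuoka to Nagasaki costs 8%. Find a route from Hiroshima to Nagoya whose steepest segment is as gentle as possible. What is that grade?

Comparing a few candidate routes:
Hiroshima - Fukuoka - Nagasaki - Nagoya: max(8, 8, 12) = 12
Hiroshima - Osaka - Nagasaki - Fukuoka - Nagoya: max(13, 3, 8, 8) = 13
Hiroshima - Nagoya: max(10) = 10
Hiroshima - Osaka - Nagasaki - Nagoya: max(13, 3, 12) = 13
Hiroshima - Fukuoka - Nagoya: max(8, 8) = 8
Smallest bottleneck: 8%.

8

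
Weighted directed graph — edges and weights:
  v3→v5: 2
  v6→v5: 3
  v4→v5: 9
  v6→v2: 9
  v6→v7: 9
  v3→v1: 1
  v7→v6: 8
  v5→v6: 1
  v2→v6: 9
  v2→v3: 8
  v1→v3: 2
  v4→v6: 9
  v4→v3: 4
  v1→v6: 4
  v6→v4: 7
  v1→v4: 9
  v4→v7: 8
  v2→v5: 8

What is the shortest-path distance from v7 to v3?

19

Paths from v7 to v3:
v7 → v6 → v2 → v3: 8 + 9 + 8 = 25
v7 → v6 → v4 → v3: 8 + 7 + 4 = 19
The minimum is 19.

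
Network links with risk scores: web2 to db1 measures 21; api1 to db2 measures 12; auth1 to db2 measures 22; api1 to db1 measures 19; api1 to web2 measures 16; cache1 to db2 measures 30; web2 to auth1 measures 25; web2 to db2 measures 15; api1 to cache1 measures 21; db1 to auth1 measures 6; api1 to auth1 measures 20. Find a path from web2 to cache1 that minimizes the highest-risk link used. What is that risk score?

21

Comparing a few candidate routes:
web2→db1→api1→cache1: max(21, 19, 21) = 21
web2→db2→api1→cache1: max(15, 12, 21) = 21
web2→api1→cache1: max(16, 21) = 21
web2→db1→auth1→api1→cache1: max(21, 6, 20, 21) = 21
The minimum achievable maximum is 21.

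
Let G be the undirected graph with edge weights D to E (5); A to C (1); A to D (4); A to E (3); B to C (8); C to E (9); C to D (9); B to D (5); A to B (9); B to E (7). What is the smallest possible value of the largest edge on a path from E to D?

Some routes from E to D:
E -> A -> D: max(3, 4) = 4
E -> D: max(5) = 5
E -> B -> D: max(7, 5) = 7
The minimum achievable maximum is 4.

4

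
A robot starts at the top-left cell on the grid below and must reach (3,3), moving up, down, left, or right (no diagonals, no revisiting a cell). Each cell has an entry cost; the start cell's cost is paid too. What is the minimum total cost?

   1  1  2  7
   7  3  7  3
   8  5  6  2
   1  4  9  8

24

One optimal route is r0c0 -> r0c1 -> r0c2 -> r0c3 -> r1c3 -> r2c3 -> r3c3.
Its cost is 1 + 1 + 2 + 7 + 3 + 2 + 8 = 24.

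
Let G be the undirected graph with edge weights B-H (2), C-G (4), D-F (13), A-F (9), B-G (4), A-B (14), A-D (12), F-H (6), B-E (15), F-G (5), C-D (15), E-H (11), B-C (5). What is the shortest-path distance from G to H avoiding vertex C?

6

Some routes from G to H avoiding C:
G → B → H: 4 + 2 = 6
G → F → H: 5 + 6 = 11
G → B → E → H: 4 + 15 + 11 = 30
Best route has total 6.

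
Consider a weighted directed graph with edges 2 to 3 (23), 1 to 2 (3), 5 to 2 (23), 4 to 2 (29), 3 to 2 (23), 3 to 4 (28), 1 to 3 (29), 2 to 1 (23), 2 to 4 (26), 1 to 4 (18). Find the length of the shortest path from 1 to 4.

Paths from 1 to 4:
1 - 4: 18
1 - 3 - 4: 29 + 28 = 57
1 - 2 - 4: 3 + 26 = 29
1 - 3 - 2 - 4: 29 + 23 + 26 = 78
1 - 2 - 3 - 4: 3 + 23 + 28 = 54
Shortest: 18.

18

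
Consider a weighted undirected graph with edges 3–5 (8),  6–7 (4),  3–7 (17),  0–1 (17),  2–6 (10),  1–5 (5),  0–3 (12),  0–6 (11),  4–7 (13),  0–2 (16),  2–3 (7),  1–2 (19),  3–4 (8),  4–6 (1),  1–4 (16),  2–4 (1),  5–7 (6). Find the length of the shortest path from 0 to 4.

A few of the 0→4 routes:
0 → 2 → 4: 16 + 1 = 17
0 → 3 → 2 → 4: 12 + 7 + 1 = 20
0 → 6 → 4: 11 + 1 = 12
Shortest: 12.

12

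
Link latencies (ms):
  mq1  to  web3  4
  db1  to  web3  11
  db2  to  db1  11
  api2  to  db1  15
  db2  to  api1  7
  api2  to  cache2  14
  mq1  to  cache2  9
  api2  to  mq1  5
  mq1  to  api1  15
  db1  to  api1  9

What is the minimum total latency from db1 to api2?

15

Comparing a few candidate routes:
db1 -> db2 -> api1 -> mq1 -> api2: 11 + 7 + 15 + 5 = 38
db1 -> api1 -> mq1 -> api2: 9 + 15 + 5 = 29
db1 -> web3 -> mq1 -> api2: 11 + 4 + 5 = 20
db1 -> web3 -> mq1 -> cache2 -> api2: 11 + 4 + 9 + 14 = 38
db1 -> api2: 15
db1 -> api1 -> mq1 -> cache2 -> api2: 9 + 15 + 9 + 14 = 47
Shortest: 15 ms.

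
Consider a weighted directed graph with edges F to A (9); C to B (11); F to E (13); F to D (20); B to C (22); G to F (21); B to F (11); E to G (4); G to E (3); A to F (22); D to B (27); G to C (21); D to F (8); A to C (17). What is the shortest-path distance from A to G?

Paths from A to G:
A→C→B→F→E→G: 17 + 11 + 11 + 13 + 4 = 56
A→F→E→G: 22 + 13 + 4 = 39
The minimum is 39.

39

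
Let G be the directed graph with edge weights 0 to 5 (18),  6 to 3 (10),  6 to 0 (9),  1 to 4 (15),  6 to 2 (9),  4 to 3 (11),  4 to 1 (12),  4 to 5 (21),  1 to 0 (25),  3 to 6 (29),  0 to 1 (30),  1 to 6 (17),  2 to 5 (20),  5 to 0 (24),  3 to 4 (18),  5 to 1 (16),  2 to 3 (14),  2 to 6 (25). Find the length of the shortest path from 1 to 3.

26

Routes from 1 to 3:
1 - 6 - 3: 17 + 10 = 27
1 - 4 - 3: 15 + 11 = 26
1 - 6 - 2 - 3: 17 + 9 + 14 = 40
Shortest: 26.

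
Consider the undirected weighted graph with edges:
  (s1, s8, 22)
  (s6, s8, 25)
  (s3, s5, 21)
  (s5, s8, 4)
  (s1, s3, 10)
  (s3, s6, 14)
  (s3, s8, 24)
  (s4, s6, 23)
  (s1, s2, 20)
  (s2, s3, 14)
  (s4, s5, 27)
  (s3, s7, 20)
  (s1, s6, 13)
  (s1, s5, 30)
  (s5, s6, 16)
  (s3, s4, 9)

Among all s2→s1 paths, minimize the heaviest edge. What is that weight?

14

Comparing a few candidate routes:
s2→s3→s5→s8→s1: max(14, 21, 4, 22) = 22
s2→s3→s6→s5→s8→s1: max(14, 14, 16, 4, 22) = 22
s2→s3→s6→s1: max(14, 14, 13) = 14
s2→s1: max(20) = 20
s2→s3→s5→s6→s1: max(14, 21, 16, 13) = 21
s2→s3→s1: max(14, 10) = 14
The minimum achievable maximum is 14.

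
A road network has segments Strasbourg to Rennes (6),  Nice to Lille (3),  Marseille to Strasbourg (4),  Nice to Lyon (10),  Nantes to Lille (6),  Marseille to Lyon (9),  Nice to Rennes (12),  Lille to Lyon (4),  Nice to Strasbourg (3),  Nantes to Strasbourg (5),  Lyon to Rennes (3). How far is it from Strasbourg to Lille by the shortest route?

Comparing a few candidate routes:
Strasbourg -> Nice -> Lyon -> Lille: 3 + 10 + 4 = 17
Strasbourg -> Nice -> Lille: 3 + 3 = 6
Strasbourg -> Nantes -> Lille: 5 + 6 = 11
Strasbourg -> Rennes -> Nice -> Lille: 6 + 12 + 3 = 21
Strasbourg -> Rennes -> Lyon -> Lille: 6 + 3 + 4 = 13
Strasbourg -> Marseille -> Lyon -> Lille: 4 + 9 + 4 = 17
Best route has total 6 mi.

6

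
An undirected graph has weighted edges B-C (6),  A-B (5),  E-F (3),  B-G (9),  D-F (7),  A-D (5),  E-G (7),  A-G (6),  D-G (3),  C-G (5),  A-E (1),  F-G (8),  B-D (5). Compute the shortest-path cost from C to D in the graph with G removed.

11

Routes from C to D avoiding G:
C-B-A-D: 6 + 5 + 5 = 16
C-B-A-E-F-D: 6 + 5 + 1 + 3 + 7 = 22
C-B-D: 6 + 5 = 11
Best route has total 11.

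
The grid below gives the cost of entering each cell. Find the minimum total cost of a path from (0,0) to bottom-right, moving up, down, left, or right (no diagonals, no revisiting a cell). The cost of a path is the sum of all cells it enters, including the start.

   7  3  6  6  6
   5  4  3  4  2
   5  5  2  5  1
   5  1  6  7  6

Take r0c0 r0c1 r1c1 r1c2 r1c3 r1c4 r2c4 r3c4 for a total of 7 + 3 + 4 + 3 + 4 + 2 + 1 + 6 = 30.

30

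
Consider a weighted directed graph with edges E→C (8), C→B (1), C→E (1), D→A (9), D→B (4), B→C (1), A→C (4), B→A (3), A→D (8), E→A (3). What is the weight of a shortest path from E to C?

7

Candidate routes:
E -> A -> D -> B -> C: 3 + 8 + 4 + 1 = 16
E -> C: 8
E -> A -> C: 3 + 4 = 7
The minimum is 7.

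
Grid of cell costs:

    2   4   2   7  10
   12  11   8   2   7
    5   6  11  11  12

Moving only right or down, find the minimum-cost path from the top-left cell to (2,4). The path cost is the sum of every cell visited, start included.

Cheapest: r0c0→r0c1→r0c2→r0c3→r1c3→r1c4→r2c4
  2 + 4 + 2 + 7 + 2 + 7 + 12 = 36
(Top row then right column would cost 44.)

36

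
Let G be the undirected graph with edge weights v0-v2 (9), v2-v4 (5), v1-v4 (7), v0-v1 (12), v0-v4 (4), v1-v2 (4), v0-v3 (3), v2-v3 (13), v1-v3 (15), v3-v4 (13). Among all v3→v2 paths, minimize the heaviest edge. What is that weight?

Some routes from v3 to v2:
v3 -> v0 -> v2: max(3, 9) = 9
v3 -> v0 -> v1 -> v4 -> v2: max(3, 12, 7, 5) = 12
v3 -> v0 -> v1 -> v2: max(3, 12, 4) = 12
v3 -> v0 -> v4 -> v2: max(3, 4, 5) = 5
v3 -> v0 -> v4 -> v1 -> v2: max(3, 4, 7, 4) = 7
Smallest bottleneck: 5.

5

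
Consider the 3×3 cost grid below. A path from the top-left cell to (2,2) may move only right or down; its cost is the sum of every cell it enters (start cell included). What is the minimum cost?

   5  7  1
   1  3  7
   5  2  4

15

Cheapest: (0,0) → (1,0) → (1,1) → (2,1) → (2,2)
  5 + 1 + 3 + 2 + 4 = 15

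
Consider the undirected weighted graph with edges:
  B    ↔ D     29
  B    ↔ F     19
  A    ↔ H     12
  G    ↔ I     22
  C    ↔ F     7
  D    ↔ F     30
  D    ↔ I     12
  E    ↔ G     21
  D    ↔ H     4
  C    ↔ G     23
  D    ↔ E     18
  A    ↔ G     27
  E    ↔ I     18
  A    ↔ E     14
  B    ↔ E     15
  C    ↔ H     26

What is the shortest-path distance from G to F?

30

Some routes from G to F:
G -> E -> B -> F: 21 + 15 + 19 = 55
G -> C -> F: 23 + 7 = 30
G -> I -> D -> F: 22 + 12 + 30 = 64
The minimum is 30.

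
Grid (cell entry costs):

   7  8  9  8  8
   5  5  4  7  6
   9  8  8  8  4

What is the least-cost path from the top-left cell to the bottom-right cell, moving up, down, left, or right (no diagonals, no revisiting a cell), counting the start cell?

38

One optimal route is [0,0] → [1,0] → [1,1] → [1,2] → [1,3] → [1,4] → [2,4].
Its cost is 7 + 5 + 5 + 4 + 7 + 6 + 4 = 38.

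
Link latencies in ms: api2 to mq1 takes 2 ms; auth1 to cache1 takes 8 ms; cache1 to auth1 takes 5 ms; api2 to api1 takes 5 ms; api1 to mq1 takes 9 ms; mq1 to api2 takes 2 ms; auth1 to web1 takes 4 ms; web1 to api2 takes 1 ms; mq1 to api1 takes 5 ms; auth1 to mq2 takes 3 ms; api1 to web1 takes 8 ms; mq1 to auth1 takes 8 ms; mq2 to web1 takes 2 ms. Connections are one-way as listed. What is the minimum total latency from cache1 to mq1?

12

Routes from cache1 to mq1:
cache1 - auth1 - web1 - api2 - api1 - mq1: 5 + 4 + 1 + 5 + 9 = 24
cache1 - auth1 - web1 - api2 - mq1: 5 + 4 + 1 + 2 = 12
cache1 - auth1 - mq2 - web1 - api2 - mq1: 5 + 3 + 2 + 1 + 2 = 13
cache1 - auth1 - mq2 - web1 - api2 - api1 - mq1: 5 + 3 + 2 + 1 + 5 + 9 = 25
Best route has total 12 ms.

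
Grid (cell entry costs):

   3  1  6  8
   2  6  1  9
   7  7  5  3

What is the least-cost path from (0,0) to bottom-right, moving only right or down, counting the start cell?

19

One optimal route is (0,0)→(0,1)→(0,2)→(1,2)→(2,2)→(2,3).
Its cost is 3 + 1 + 6 + 1 + 5 + 3 = 19.
For comparison, the top-then-right route costs 30.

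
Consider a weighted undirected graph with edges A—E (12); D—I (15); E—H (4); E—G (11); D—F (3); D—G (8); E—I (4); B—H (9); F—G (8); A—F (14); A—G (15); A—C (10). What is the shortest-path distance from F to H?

23

Comparing a few candidate routes:
F-D-I-E-H: 3 + 15 + 4 + 4 = 26
F-G-E-H: 8 + 11 + 4 = 23
F-D-G-E-H: 3 + 8 + 11 + 4 = 26
Shortest: 23.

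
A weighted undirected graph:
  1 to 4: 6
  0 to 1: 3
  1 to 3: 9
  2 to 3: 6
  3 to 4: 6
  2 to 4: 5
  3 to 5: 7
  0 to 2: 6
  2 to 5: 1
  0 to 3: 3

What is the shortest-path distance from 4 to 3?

Comparing a few candidate routes:
4-2-3: 5 + 6 = 11
4-1-0-3: 6 + 3 + 3 = 12
4-3: 6
4-2-5-3: 5 + 1 + 7 = 13
Best route has total 6.

6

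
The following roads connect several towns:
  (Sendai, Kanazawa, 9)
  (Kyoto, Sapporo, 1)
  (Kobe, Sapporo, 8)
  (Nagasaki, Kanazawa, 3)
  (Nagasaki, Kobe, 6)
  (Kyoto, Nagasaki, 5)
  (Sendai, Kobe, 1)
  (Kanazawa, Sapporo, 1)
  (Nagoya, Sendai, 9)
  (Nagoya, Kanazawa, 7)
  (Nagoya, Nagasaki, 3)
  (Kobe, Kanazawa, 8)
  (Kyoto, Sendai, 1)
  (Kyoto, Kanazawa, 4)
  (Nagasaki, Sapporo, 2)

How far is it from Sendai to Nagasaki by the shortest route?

4

Some routes from Sendai to Nagasaki:
Sendai - Kyoto - Kanazawa - Sapporo - Nagasaki: 1 + 4 + 1 + 2 = 8
Sendai - Kyoto - Sapporo - Kanazawa - Nagasaki: 1 + 1 + 1 + 3 = 6
Sendai - Kyoto - Nagasaki: 1 + 5 = 6
Sendai - Kyoto - Sapporo - Nagasaki: 1 + 1 + 2 = 4
Sendai - Kobe - Nagasaki: 1 + 6 = 7
Shortest: 4.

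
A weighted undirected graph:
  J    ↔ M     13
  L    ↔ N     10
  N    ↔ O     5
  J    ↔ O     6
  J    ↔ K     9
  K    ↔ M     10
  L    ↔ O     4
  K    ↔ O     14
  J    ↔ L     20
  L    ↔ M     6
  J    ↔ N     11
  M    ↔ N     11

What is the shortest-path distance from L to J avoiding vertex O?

Comparing a few candidate routes:
L-N-J: 10 + 11 = 21
L-J: 20
L-M-J: 6 + 13 = 19
L-M-N-J: 6 + 11 + 11 = 28
L-M-K-J: 6 + 10 + 9 = 25
The minimum is 19.

19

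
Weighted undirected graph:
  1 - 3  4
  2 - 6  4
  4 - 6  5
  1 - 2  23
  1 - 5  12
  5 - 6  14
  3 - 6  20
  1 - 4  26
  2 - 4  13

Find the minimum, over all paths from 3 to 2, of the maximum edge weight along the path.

A few of the 3→2 routes:
3 - 6 - 4 - 2: max(20, 5, 13) = 20
3 - 1 - 5 - 6 - 2: max(4, 12, 14, 4) = 14
3 - 6 - 2: max(20, 4) = 20
3 - 1 - 5 - 6 - 4 - 2: max(4, 12, 14, 5, 13) = 14
Smallest bottleneck: 14.

14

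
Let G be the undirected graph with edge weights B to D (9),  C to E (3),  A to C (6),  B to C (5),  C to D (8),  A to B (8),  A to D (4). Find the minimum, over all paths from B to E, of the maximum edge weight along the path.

Comparing a few candidate routes:
B -> C -> E: max(5, 3) = 5
B -> A -> C -> E: max(8, 6, 3) = 8
B -> A -> D -> C -> E: max(8, 4, 8, 3) = 8
B -> D -> A -> C -> E: max(9, 4, 6, 3) = 9
The minimum achievable maximum is 5.

5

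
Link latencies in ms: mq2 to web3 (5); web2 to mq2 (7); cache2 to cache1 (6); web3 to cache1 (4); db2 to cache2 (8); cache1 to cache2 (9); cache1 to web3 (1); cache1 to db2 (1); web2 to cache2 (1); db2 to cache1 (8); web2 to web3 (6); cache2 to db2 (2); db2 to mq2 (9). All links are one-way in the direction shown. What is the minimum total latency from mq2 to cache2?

Routes from mq2 to cache2:
mq2 -> web3 -> cache1 -> cache2: 5 + 4 + 9 = 18
mq2 -> web3 -> cache1 -> db2 -> cache2: 5 + 4 + 1 + 8 = 18
The minimum is 18 ms.

18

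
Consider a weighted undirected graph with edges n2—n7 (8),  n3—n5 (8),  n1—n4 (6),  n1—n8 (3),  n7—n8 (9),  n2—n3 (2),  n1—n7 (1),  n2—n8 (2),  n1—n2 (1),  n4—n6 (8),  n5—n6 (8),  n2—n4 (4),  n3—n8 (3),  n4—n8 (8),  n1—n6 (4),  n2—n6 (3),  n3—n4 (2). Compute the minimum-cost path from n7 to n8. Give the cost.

4

Some routes from n7 to n8:
n7 → n1 → n6 → n2 → n8: 1 + 4 + 3 + 2 = 10
n7 → n8: 9
n7 → n1 → n2 → n8: 1 + 1 + 2 = 4
n7 → n1 → n8: 1 + 3 = 4
n7 → n1 → n2 → n3 → n8: 1 + 1 + 2 + 3 = 7
n7 → n2 → n8: 8 + 2 = 10
Shortest: 4.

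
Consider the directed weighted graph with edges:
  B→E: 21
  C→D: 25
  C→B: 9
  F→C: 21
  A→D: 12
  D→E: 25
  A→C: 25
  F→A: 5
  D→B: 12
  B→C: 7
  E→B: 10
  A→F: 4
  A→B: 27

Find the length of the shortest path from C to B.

9

Routes from C to B:
C - B: 9
C - D - B: 25 + 12 = 37
C - D - E - B: 25 + 25 + 10 = 60
Shortest: 9.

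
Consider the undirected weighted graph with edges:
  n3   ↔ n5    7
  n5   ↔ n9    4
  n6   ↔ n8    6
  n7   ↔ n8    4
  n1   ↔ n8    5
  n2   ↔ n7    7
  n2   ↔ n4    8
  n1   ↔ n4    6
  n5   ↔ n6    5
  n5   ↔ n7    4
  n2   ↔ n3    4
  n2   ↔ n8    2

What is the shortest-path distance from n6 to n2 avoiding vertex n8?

Paths from n6 to n2 avoiding n8:
n6→n5→n7→n2: 5 + 4 + 7 = 16
n6→n5→n3→n2: 5 + 7 + 4 = 16
Best route has total 16.

16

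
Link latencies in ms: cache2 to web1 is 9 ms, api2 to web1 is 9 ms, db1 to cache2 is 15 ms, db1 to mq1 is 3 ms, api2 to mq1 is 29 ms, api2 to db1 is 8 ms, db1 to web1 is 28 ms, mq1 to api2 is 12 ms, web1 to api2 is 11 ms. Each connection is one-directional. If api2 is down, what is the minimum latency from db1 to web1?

Routes from db1 to web1 avoiding api2:
db1 - cache2 - web1: 15 + 9 = 24
db1 - web1: 28
Shortest: 24 ms.

24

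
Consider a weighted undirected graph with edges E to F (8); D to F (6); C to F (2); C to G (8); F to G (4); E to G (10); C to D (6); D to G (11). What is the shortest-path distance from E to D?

A few of the E→D routes:
E - F - D: 8 + 6 = 14
E - G - F - D: 10 + 4 + 6 = 20
E - F - C - D: 8 + 2 + 6 = 16
The minimum is 14.

14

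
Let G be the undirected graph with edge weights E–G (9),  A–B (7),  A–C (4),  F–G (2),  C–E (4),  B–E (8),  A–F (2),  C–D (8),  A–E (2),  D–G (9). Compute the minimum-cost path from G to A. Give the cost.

4

Some routes from G to A:
G→F→A: 2 + 2 = 4
G→E→A: 9 + 2 = 11
G→E→C→A: 9 + 4 + 4 = 17
Best route has total 4.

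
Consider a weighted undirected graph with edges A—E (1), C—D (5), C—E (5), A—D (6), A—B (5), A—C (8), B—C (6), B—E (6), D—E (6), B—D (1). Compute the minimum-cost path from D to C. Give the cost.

Some routes from D to C:
D→C: 5
D→B→C: 1 + 6 = 7
D→E→C: 6 + 5 = 11
Shortest: 5.

5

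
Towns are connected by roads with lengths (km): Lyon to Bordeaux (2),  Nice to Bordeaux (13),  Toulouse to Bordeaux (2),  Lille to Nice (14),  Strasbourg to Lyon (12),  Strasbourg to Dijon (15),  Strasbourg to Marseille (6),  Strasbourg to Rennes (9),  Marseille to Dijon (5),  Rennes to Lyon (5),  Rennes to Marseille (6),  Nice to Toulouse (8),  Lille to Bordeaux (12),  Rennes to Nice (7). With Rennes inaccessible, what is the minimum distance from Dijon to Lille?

37

A few of the Dijon→Lille routes:
Dijon -> Marseille -> Strasbourg -> Lyon -> Bordeaux -> Lille: 5 + 6 + 12 + 2 + 12 = 37
Dijon -> Marseille -> Strasbourg -> Lyon -> Bordeaux -> Nice -> Lille: 5 + 6 + 12 + 2 + 13 + 14 = 52
Dijon -> Marseille -> Strasbourg -> Lyon -> Bordeaux -> Toulouse -> Nice -> Lille: 5 + 6 + 12 + 2 + 2 + 8 + 14 = 49
Dijon -> Strasbourg -> Lyon -> Bordeaux -> Lille: 15 + 12 + 2 + 12 = 41
The minimum is 37 km.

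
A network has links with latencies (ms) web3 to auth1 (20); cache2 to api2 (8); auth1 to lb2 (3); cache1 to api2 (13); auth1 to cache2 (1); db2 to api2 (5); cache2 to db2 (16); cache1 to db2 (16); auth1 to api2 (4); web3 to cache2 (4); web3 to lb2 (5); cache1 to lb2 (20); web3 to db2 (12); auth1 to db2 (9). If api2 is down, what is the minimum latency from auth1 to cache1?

23

Checking several routes:
auth1-db2-cache1: 9 + 16 = 25
auth1-cache2-web3-lb2-cache1: 1 + 4 + 5 + 20 = 30
auth1-lb2-cache1: 3 + 20 = 23
auth1-cache2-web3-db2-cache1: 1 + 4 + 12 + 16 = 33
auth1-lb2-web3-db2-cache1: 3 + 5 + 12 + 16 = 36
auth1-cache2-db2-cache1: 1 + 16 + 16 = 33
Best route has total 23 ms.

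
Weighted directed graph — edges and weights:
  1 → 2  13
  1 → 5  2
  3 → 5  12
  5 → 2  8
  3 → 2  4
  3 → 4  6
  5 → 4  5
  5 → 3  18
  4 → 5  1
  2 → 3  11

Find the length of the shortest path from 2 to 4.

17

Routes from 2 to 4:
2-3-5-4: 11 + 12 + 5 = 28
2-3-4: 11 + 6 = 17
Shortest: 17.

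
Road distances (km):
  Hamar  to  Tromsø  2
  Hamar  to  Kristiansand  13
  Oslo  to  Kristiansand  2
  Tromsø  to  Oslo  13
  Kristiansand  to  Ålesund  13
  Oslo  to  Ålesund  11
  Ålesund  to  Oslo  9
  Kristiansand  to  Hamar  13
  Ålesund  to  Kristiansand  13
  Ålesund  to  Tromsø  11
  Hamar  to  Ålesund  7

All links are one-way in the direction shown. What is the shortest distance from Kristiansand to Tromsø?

Candidate routes:
Kristiansand-Ålesund-Tromsø: 13 + 11 = 24
Kristiansand-Hamar-Ålesund-Tromsø: 13 + 7 + 11 = 31
Kristiansand-Hamar-Tromsø: 13 + 2 = 15
The minimum is 15 km.

15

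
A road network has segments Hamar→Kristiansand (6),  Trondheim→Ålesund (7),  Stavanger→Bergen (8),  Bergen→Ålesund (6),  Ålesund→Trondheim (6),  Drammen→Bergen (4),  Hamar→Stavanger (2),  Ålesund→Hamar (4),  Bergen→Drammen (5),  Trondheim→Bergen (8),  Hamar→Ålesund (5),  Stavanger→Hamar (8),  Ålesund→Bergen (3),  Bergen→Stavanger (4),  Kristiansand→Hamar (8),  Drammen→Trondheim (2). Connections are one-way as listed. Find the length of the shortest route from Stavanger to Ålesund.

Routes from Stavanger to Ålesund:
Stavanger → Bergen → Drammen → Trondheim → Ålesund: 8 + 5 + 2 + 7 = 22
Stavanger → Hamar → Ålesund: 8 + 5 = 13
Stavanger → Bergen → Ålesund: 8 + 6 = 14
The minimum is 13 km.

13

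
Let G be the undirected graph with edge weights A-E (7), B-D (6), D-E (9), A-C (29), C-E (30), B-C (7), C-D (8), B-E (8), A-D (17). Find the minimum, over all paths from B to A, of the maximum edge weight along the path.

Checking several routes:
B → E → A: max(8, 7) = 8
B → D → E → A: max(6, 9, 7) = 9
B → C → D → E → A: max(7, 8, 9, 7) = 9
Best route has worst link 8.

8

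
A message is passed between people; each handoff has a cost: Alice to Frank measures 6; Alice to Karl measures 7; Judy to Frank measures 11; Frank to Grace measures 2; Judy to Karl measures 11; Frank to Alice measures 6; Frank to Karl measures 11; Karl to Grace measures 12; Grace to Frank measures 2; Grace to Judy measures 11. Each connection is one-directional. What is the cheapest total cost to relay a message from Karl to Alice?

Routes from Karl to Alice:
Karl - Grace - Judy - Frank - Alice: 12 + 11 + 11 + 6 = 40
Karl - Grace - Frank - Alice: 12 + 2 + 6 = 20
Best route has total 20.

20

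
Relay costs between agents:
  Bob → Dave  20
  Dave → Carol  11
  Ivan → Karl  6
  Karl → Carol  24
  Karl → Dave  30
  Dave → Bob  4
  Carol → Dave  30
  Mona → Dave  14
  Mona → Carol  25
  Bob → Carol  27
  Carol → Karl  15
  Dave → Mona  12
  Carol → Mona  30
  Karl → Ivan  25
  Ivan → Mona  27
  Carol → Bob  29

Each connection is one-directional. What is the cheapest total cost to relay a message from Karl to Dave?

30

Some routes from Karl to Dave:
Karl → Carol → Mona → Dave: 24 + 30 + 14 = 68
Karl → Ivan → Mona → Dave: 25 + 27 + 14 = 66
Karl → Carol → Dave: 24 + 30 = 54
Karl → Dave: 30
Karl → Carol → Bob → Dave: 24 + 29 + 20 = 73
The minimum is 30.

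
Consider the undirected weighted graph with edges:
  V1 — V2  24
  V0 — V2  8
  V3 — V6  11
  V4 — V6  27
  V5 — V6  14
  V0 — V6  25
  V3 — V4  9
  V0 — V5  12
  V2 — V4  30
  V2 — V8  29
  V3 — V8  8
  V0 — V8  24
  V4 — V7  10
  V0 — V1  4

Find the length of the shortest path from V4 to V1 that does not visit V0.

54

Candidate routes:
V4 → V6 → V3 → V8 → V2 → V1: 27 + 11 + 8 + 29 + 24 = 99
V4 → V3 → V8 → V2 → V1: 9 + 8 + 29 + 24 = 70
V4 → V2 → V1: 30 + 24 = 54
Shortest: 54.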